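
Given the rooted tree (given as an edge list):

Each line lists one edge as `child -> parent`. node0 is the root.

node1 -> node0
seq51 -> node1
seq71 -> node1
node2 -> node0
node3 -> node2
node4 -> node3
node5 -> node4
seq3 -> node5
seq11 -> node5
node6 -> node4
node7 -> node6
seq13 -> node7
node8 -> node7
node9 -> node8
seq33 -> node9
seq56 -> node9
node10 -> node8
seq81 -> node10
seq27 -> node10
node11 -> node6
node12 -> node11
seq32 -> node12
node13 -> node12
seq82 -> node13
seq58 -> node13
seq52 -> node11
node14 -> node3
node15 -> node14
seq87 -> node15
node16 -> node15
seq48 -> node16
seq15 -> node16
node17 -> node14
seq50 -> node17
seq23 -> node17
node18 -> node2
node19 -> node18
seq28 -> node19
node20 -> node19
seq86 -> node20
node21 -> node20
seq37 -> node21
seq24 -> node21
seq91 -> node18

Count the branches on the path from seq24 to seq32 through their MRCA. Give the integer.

11

The MRCA of seq24 and seq32 is the node subtending ((((seq3,seq11),((seq13,((seq33,seq56),(seq81,seq27))),((seq32,(seq82,seq58)),seq52))),((seq87,(seq48,seq15)),(seq50,seq23))),((seq28,(seq86,(seq37,seq24))),seq91)).
From seq24 up to that node: 5 branches. From seq32 up to the same node: 6 branches. Total: 5 + 6 = 11.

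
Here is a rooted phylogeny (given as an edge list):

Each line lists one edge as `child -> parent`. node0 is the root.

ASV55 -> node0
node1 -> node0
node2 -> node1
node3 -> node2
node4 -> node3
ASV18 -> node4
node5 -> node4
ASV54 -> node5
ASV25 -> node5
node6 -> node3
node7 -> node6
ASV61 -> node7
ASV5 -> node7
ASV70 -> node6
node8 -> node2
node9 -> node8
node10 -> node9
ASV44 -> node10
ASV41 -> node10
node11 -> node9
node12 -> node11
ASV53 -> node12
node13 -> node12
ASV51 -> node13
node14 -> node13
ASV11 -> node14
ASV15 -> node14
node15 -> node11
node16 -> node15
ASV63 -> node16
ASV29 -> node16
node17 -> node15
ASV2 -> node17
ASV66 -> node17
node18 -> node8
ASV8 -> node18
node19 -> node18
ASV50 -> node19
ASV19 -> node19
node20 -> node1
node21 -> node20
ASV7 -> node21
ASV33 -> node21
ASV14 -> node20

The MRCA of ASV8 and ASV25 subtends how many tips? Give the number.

19

The MRCA of ASV8 and ASV25 is the node subtending (((ASV18,(ASV54,ASV25)),((ASV61,ASV5),ASV70)),(((ASV44,ASV41),((ASV53,(ASV51,(ASV11,ASV15))),((ASV63,ASV29),(ASV2,ASV66)))),(ASV8,(ASV50,ASV19)))).
That clade contains 19 terminal taxa: ASV11, ASV15, ASV18, ASV19, ASV2, ASV25, ASV29, ASV41, ASV44, ASV5, ASV50, ASV51, ASV53, ASV54, ASV61, ASV63, ASV66, ASV70, ASV8.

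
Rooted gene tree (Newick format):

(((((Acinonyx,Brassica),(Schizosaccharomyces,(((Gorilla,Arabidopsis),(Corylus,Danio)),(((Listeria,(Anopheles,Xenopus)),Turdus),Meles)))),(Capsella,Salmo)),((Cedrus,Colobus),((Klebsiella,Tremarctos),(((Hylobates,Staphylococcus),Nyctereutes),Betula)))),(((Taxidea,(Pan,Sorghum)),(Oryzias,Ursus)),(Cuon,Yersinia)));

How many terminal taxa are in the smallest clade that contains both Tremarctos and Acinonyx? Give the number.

The MRCA of Tremarctos and Acinonyx is the node subtending ((((Acinonyx,Brassica),(Schizosaccharomyces,(((Gorilla,Arabidopsis),(Corylus,Danio)),(((Listeria,(Anopheles,Xenopus)),Turdus),Meles)))),(Capsella,Salmo)),((Cedrus,Colobus),((Klebsiella,Tremarctos),(((Hylobates,Staphylococcus),Nyctereutes),Betula)))).
That clade contains 22 terminal taxa: Acinonyx, Anopheles, Arabidopsis, Betula, Brassica, Capsella, Cedrus, Colobus, Corylus, Danio, Gorilla, Hylobates, Klebsiella, Listeria, Meles, Nyctereutes, Salmo, Schizosaccharomyces, Staphylococcus, Tremarctos, Turdus, Xenopus.

22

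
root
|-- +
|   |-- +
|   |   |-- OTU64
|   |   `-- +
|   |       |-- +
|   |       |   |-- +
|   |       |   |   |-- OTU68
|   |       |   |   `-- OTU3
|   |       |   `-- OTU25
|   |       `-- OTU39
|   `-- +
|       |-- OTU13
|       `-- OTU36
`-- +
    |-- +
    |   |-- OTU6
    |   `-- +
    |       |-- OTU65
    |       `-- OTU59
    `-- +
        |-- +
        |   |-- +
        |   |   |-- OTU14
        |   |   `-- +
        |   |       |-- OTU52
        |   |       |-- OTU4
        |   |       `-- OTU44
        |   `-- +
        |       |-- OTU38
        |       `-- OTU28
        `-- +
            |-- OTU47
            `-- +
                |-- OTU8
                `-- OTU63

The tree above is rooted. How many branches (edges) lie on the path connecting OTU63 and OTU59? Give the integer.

The MRCA of OTU63 and OTU59 is the node subtending ((OTU6,(OTU65,OTU59)),(((OTU14,(OTU52,OTU4,OTU44)),(OTU38,OTU28)),(OTU47,(OTU8,OTU63)))).
From OTU63 up to that node: 4 branches. From OTU59 up to the same node: 3 branches. Total: 4 + 3 = 7.

7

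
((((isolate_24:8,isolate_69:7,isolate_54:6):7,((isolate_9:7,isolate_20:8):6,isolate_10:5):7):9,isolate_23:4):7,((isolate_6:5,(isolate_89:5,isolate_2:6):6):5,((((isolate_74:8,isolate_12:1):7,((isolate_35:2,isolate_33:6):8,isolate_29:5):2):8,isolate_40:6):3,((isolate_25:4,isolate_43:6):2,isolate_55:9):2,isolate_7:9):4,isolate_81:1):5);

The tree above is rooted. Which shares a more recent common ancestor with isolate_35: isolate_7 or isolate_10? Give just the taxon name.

The MRCA of isolate_35 and isolate_7 subtends ((((isolate_74,isolate_12),((isolate_35,isolate_33),isolate_29)),isolate_40),((isolate_25,isolate_43),isolate_55),isolate_7) (10 taxa).
The MRCA of isolate_35 and isolate_10 is the root, subtending the entire tree (21 taxa).
The first is nested inside the second, so isolate_35 shares a more recent common ancestor with isolate_7.

isolate_7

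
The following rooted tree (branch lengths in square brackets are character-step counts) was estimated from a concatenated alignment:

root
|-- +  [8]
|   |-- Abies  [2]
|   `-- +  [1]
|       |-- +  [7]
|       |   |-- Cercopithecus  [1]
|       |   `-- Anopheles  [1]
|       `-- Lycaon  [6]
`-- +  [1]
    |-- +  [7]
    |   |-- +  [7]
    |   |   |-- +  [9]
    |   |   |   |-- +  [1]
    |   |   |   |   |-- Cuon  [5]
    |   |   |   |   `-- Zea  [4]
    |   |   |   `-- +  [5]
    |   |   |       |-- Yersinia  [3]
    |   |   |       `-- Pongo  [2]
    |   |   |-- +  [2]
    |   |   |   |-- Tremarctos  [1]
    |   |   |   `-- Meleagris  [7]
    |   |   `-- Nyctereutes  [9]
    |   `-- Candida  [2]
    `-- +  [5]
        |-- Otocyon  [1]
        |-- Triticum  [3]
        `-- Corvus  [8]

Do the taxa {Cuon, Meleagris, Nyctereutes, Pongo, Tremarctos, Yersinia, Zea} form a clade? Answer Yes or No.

Yes

The most recent common ancestor of these taxa subtends (((Cuon,Zea),(Yersinia,Pongo)),(Tremarctos,Meleagris),Nyctereutes).
That clade has exactly 7 tips — every listed taxon and nothing else — so the group is monophyletic.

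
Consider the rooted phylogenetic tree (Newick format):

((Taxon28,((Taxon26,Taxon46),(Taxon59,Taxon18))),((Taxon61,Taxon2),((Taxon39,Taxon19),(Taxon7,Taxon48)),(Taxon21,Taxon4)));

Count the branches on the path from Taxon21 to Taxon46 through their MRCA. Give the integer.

The MRCA of Taxon21 and Taxon46 is the root of the tree.
From Taxon21 up to that node: 3 branches. From Taxon46 up to the same node: 4 branches. Total: 3 + 4 = 7.

7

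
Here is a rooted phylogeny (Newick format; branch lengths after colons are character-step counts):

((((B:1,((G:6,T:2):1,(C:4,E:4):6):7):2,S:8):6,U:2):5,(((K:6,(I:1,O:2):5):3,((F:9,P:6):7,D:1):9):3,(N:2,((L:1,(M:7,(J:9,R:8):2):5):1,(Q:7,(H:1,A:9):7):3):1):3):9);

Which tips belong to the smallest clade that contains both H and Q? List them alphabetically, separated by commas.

A, H, Q

Tracing H: it sits inside (H,A).
Tracing Q: it sits inside (Q,(H,A)).
The smallest clade enclosing both is (Q,(H,A)); the answer is its 3 terminal taxa in alphabetical order.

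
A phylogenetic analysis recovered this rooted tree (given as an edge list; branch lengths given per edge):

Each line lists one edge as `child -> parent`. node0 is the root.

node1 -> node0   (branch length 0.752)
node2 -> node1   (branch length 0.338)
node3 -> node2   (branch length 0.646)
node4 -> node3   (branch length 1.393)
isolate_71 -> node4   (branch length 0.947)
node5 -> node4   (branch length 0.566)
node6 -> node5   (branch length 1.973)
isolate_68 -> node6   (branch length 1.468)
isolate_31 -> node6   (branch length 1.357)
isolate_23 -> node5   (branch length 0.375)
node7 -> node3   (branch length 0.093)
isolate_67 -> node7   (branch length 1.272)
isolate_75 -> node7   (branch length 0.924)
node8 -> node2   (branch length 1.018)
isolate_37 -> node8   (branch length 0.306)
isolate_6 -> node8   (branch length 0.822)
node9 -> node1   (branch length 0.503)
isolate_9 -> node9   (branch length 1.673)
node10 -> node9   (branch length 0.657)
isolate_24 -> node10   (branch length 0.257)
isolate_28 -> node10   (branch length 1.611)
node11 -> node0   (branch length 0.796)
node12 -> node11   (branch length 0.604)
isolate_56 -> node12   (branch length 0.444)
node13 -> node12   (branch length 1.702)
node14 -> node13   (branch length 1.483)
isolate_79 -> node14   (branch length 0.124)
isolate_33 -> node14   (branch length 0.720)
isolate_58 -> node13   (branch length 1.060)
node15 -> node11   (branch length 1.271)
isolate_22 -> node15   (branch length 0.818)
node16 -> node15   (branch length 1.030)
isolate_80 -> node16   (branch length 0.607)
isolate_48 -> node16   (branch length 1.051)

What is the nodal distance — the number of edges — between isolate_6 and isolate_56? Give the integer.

7

The MRCA of isolate_6 and isolate_56 is the root of the tree.
From isolate_6 up to that node: 4 branches. From isolate_56 up to the same node: 3 branches. Total: 4 + 3 = 7.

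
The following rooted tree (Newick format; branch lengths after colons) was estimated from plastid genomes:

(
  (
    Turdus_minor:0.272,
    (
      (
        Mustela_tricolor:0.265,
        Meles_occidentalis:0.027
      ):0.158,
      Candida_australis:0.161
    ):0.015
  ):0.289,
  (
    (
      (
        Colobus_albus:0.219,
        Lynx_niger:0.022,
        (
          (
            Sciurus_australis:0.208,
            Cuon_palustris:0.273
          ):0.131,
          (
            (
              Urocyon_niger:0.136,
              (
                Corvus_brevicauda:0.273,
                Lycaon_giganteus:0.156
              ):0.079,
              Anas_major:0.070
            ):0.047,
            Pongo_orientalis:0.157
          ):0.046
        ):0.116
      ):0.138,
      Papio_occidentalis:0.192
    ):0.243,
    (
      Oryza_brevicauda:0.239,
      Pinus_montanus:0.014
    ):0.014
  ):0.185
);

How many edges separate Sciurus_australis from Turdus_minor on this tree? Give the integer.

The MRCA of Sciurus_australis and Turdus_minor is the root of the tree.
From Sciurus_australis up to that node: 6 branches. From Turdus_minor up to the same node: 2 branches. Total: 6 + 2 = 8.

8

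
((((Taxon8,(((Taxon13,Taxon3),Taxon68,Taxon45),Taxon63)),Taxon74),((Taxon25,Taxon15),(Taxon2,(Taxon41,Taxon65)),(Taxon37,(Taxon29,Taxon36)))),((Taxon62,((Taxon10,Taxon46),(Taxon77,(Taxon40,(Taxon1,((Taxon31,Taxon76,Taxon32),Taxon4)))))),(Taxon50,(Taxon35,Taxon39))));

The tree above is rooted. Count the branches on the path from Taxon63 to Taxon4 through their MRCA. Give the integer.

13

The MRCA of Taxon63 and Taxon4 is the root of the tree.
From Taxon63 up to that node: 5 branches. From Taxon4 up to the same node: 8 branches. Total: 5 + 8 = 13.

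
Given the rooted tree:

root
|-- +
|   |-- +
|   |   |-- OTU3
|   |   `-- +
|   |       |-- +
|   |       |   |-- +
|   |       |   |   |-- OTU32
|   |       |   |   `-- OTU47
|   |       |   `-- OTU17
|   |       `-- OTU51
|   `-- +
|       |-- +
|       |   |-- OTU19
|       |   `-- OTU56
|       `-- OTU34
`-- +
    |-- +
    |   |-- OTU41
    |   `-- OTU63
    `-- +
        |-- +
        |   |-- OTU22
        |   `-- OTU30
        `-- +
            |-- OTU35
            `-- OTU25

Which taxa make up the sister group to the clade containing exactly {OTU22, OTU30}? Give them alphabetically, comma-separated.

The clade containing exactly {OTU22, OTU30} attaches to the tree at the node subtending ((OTU22,OTU30),(OTU35,OTU25)).
The other lineage descending from that same node — the sister group — is (OTU35,OTU25); its 2 tips in alphabetical order are the answer.

OTU25, OTU35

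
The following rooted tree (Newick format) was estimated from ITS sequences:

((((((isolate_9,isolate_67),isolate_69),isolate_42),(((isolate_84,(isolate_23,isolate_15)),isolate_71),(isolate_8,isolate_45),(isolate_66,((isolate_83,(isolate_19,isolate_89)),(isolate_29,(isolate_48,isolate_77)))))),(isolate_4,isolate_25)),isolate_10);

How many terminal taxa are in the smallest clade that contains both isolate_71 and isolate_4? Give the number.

The MRCA of isolate_71 and isolate_4 is the node subtending (((((isolate_9,isolate_67),isolate_69),isolate_42),(((isolate_84,(isolate_23,isolate_15)),isolate_71),(isolate_8,isolate_45),(isolate_66,((isolate_83,(isolate_19,isolate_89)),(isolate_29,(isolate_48,isolate_77)))))),(isolate_4,isolate_25)).
That clade contains 19 terminal taxa: isolate_15, isolate_19, isolate_23, isolate_25, isolate_29, isolate_4, isolate_42, isolate_45, isolate_48, isolate_66, isolate_67, isolate_69, isolate_71, isolate_77, isolate_8, isolate_83, isolate_84, isolate_89, isolate_9.

19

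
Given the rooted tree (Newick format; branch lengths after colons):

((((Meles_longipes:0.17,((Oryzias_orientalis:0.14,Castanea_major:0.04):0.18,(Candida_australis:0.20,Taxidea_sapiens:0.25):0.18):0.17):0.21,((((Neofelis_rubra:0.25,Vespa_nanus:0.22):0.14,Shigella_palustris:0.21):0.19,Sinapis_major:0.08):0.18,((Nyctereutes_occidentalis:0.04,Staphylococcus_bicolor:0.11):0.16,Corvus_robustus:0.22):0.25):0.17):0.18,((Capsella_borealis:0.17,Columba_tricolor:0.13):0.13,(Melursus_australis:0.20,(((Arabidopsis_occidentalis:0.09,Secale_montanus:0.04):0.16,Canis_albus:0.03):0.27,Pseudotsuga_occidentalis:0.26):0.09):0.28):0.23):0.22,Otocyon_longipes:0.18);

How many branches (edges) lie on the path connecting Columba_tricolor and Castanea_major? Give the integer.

The MRCA of Columba_tricolor and Castanea_major is the node subtending (((Meles_longipes,((Oryzias_orientalis,Castanea_major),(Candida_australis,Taxidea_sapiens))),((((Neofelis_rubra,Vespa_nanus),Shigella_palustris),Sinapis_major),((Nyctereutes_occidentalis,Staphylococcus_bicolor),Corvus_robustus))),((Capsella_borealis,Columba_tricolor),(Melursus_australis,(((Arabidopsis_occidentalis,Secale_montanus),Canis_albus),Pseudotsuga_occidentalis)))).
From Columba_tricolor up to that node: 3 branches. From Castanea_major up to the same node: 5 branches. Total: 3 + 5 = 8.

8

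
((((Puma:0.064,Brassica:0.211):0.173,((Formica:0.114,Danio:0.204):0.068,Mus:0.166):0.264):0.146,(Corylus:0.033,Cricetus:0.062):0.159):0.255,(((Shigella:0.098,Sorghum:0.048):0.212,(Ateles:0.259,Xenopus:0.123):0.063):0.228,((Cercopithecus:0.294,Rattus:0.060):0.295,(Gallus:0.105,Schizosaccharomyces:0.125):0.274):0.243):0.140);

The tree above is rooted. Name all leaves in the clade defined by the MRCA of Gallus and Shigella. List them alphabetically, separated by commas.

Ateles, Cercopithecus, Gallus, Rattus, Schizosaccharomyces, Shigella, Sorghum, Xenopus

Tracing Gallus: it sits inside (Gallus,Schizosaccharomyces).
Tracing Shigella: it sits inside (Shigella,Sorghum).
The smallest clade enclosing both is (((Shigella,Sorghum),(Ateles,Xenopus)),((Cercopithecus,Rattus),(Gallus,Schizosaccharomyces))); the answer is its 8 terminal taxa in alphabetical order.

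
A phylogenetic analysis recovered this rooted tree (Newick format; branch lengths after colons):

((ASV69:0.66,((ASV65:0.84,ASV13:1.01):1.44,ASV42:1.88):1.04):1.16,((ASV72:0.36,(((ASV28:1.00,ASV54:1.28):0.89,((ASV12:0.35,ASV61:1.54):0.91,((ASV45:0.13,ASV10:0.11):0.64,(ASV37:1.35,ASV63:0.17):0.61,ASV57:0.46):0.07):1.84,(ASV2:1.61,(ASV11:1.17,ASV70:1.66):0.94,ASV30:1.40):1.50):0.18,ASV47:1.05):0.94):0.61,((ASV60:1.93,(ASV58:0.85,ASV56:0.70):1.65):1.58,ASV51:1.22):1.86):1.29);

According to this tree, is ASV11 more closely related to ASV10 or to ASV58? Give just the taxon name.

ASV10

The MRCA of ASV11 and ASV10 subtends ((ASV28,ASV54),((ASV12,ASV61),((ASV45,ASV10),(ASV37,ASV63),ASV57)),(ASV2,(ASV11,ASV70),ASV30)) (13 taxa).
The MRCA of ASV11 and ASV58 subtends ((ASV72,(((ASV28,ASV54),((ASV12,ASV61),((ASV45,ASV10),(ASV37,ASV63),ASV57)),(ASV2,(ASV11,ASV70),ASV30)),ASV47)),((ASV60,(ASV58,ASV56)),ASV51)) (19 taxa).
The first is nested inside the second, so ASV11 shares a more recent common ancestor with ASV10.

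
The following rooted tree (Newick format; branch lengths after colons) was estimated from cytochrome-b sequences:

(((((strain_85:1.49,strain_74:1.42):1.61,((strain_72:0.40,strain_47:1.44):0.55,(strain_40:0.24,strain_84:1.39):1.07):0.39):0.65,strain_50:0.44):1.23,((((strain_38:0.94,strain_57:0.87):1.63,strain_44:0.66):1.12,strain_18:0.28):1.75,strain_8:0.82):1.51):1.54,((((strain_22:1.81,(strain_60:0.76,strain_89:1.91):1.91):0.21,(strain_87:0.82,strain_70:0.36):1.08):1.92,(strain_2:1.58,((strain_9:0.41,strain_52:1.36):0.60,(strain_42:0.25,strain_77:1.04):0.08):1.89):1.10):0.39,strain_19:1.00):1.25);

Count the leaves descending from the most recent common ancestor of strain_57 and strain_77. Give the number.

23

The MRCA of strain_57 and strain_77 is the root, so the clade is the entire tree.
That clade contains 23 terminal taxa: strain_18, strain_19, strain_2, strain_22, strain_38, strain_40, strain_42, strain_44, strain_47, strain_50, strain_52, strain_57, strain_60, strain_70, strain_72, strain_74, strain_77, strain_8, strain_84, strain_85, strain_87, strain_89, strain_9.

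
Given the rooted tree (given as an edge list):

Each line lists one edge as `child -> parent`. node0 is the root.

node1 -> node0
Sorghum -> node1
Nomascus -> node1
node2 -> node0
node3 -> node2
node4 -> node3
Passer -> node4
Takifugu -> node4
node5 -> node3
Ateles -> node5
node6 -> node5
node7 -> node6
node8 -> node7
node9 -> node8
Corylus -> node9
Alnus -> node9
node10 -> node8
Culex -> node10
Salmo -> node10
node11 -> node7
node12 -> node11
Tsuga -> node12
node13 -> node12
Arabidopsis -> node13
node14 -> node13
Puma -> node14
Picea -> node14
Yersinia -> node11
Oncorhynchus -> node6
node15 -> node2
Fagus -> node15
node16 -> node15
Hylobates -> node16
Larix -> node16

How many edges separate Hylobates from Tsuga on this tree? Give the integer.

10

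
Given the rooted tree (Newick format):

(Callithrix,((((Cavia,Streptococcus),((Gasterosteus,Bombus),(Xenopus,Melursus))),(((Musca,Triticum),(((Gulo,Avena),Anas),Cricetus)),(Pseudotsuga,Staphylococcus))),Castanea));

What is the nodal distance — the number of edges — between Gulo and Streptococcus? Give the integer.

9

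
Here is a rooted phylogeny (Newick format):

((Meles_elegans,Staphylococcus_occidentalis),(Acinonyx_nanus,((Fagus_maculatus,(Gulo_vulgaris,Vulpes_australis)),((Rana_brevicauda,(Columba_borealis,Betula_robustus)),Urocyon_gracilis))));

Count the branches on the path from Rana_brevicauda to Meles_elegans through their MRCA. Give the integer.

7

The MRCA of Rana_brevicauda and Meles_elegans is the root of the tree.
From Rana_brevicauda up to that node: 5 branches. From Meles_elegans up to the same node: 2 branches. Total: 5 + 2 = 7.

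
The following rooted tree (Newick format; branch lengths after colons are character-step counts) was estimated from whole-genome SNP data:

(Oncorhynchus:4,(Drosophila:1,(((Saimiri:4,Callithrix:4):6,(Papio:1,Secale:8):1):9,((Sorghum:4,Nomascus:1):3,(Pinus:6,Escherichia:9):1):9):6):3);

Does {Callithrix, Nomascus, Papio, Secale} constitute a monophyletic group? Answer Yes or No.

The MRCA of the listed taxa subtends (((Saimiri,Callithrix),(Papio,Secale)),((Sorghum,Nomascus),(Pinus,Escherichia))).
That clade also contains Escherichia, Pinus, Saimiri, Sorghum, which are not in the proposed group, so the group is not monophyletic.

No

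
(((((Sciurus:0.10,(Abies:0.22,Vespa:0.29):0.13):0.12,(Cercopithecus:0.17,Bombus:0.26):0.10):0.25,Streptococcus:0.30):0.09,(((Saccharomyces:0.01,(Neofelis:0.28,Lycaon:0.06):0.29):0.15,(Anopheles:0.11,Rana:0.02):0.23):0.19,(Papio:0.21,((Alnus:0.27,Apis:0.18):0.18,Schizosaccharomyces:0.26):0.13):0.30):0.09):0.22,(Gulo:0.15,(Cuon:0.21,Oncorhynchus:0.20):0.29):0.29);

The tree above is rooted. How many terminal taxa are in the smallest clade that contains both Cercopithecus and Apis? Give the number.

15

The MRCA of Cercopithecus and Apis is the node subtending ((((Sciurus,(Abies,Vespa)),(Cercopithecus,Bombus)),Streptococcus),(((Saccharomyces,(Neofelis,Lycaon)),(Anopheles,Rana)),(Papio,((Alnus,Apis),Schizosaccharomyces)))).
That clade contains 15 terminal taxa: Abies, Alnus, Anopheles, Apis, Bombus, Cercopithecus, Lycaon, Neofelis, Papio, Rana, Saccharomyces, Schizosaccharomyces, Sciurus, Streptococcus, Vespa.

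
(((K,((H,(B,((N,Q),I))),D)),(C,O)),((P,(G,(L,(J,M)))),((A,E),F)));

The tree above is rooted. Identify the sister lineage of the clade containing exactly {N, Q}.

I

The clade containing exactly {N, Q} attaches to the tree at the node subtending ((N,Q),I).
The other lineage descending from that same node — the sister group — is the single tip I.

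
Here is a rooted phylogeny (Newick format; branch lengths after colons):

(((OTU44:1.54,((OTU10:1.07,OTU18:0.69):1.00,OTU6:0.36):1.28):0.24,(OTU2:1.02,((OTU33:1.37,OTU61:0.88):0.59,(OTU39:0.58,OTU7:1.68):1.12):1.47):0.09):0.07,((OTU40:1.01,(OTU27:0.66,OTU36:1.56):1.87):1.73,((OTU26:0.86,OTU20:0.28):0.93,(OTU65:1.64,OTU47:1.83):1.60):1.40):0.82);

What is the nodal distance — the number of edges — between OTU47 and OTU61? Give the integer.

The MRCA of OTU47 and OTU61 is the root of the tree.
From OTU47 up to that node: 4 branches. From OTU61 up to the same node: 5 branches. Total: 4 + 5 = 9.

9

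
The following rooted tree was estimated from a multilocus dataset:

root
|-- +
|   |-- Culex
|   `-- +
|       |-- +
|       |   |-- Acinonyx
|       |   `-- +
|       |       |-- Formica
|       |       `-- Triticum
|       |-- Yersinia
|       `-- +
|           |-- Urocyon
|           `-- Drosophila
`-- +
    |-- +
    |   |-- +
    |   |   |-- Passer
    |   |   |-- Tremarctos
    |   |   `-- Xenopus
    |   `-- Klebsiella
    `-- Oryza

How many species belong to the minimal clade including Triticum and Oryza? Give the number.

The MRCA of Triticum and Oryza is the root, so the clade is the entire tree.
That clade contains 12 terminal taxa: Acinonyx, Culex, Drosophila, Formica, Klebsiella, Oryza, Passer, Tremarctos, Triticum, Urocyon, Xenopus, Yersinia.

12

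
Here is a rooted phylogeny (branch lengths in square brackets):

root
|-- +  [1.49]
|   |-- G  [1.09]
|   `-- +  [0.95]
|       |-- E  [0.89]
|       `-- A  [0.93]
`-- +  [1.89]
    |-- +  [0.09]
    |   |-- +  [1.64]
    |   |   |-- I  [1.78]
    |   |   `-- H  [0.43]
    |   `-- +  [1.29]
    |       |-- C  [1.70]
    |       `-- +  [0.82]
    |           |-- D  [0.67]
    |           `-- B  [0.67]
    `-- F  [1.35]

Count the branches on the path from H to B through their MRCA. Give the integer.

5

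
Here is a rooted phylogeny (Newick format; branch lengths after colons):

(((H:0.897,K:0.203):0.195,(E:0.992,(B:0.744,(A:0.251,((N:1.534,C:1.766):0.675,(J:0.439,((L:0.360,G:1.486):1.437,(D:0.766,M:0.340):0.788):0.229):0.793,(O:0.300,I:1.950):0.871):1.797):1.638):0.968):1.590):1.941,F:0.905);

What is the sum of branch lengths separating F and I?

The path runs F → … → MRCA → … → I; the MRCA is the root of the tree.
Branch lengths along that path: 0.905 + 1.941 + 1.590 + 0.968 + 1.638 + 1.797 + 0.871 + 1.950 = 11.660.

11.660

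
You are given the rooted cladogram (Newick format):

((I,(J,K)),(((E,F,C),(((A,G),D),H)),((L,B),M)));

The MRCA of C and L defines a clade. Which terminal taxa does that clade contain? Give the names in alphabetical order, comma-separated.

Tracing C: it sits inside (E,F,C).
Tracing L: it sits inside (L,B).
The smallest clade enclosing both is (((E,F,C),(((A,G),D),H)),((L,B),M)); the answer is its 10 terminal taxa in alphabetical order.

A, B, C, D, E, F, G, H, L, M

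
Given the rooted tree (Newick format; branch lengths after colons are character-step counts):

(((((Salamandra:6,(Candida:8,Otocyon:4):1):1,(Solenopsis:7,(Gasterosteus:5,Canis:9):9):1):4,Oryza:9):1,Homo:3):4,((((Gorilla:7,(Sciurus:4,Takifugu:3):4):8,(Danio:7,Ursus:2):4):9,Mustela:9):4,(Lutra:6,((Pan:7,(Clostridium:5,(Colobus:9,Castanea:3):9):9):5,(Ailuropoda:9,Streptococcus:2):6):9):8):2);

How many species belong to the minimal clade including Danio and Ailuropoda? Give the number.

The MRCA of Danio and Ailuropoda is the node subtending ((((Gorilla,(Sciurus,Takifugu)),(Danio,Ursus)),Mustela),(Lutra,((Pan,(Clostridium,(Colobus,Castanea))),(Ailuropoda,Streptococcus)))).
That clade contains 13 terminal taxa: Ailuropoda, Castanea, Clostridium, Colobus, Danio, Gorilla, Lutra, Mustela, Pan, Sciurus, Streptococcus, Takifugu, Ursus.

13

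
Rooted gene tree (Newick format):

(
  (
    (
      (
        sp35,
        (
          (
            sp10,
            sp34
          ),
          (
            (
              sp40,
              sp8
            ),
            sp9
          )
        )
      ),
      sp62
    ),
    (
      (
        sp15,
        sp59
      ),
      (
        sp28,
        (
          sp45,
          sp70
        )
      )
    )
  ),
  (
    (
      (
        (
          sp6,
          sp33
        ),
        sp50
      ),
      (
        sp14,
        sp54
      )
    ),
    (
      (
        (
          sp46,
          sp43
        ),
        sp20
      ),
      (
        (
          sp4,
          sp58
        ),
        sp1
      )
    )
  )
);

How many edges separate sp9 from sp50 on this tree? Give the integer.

10

The MRCA of sp9 and sp50 is the root of the tree.
From sp9 up to that node: 6 branches. From sp50 up to the same node: 4 branches. Total: 6 + 4 = 10.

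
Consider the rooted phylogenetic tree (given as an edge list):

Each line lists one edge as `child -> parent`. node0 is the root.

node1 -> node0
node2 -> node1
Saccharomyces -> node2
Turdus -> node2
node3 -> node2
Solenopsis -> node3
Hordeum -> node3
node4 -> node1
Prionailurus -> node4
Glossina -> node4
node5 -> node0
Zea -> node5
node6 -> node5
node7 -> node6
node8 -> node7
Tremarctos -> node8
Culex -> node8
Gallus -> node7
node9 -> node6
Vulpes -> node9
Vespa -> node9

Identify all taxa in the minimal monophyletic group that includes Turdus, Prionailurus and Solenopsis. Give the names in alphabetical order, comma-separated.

Tracing Turdus: it sits inside (Saccharomyces,Turdus,(Solenopsis,Hordeum)).
Tracing Prionailurus: it sits inside (Prionailurus,Glossina).
Tracing Solenopsis: it sits inside (Solenopsis,Hordeum).
The smallest clade enclosing all 3 is ((Saccharomyces,Turdus,(Solenopsis,Hordeum)),(Prionailurus,Glossina)); the answer is its 6 terminal taxa in alphabetical order.

Glossina, Hordeum, Prionailurus, Saccharomyces, Solenopsis, Turdus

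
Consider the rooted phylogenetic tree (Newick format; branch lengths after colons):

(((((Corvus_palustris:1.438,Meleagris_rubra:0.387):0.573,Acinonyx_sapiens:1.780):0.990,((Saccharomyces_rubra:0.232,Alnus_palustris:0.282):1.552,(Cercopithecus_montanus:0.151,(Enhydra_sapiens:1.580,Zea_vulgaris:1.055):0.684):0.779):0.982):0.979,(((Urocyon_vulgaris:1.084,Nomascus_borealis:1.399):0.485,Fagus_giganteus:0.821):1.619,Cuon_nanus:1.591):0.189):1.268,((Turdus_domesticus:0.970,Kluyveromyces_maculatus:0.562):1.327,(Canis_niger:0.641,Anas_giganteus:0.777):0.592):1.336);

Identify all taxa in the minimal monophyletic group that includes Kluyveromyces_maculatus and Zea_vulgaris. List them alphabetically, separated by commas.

Tracing Kluyveromyces_maculatus: it sits inside (Turdus_domesticus,Kluyveromyces_maculatus).
Tracing Zea_vulgaris: it sits inside (Enhydra_sapiens,Zea_vulgaris).
The smallest clade enclosing both is the whole tree (their MRCA is the root), so the answer is all 16 tips in alphabetical order.

Acinonyx_sapiens, Alnus_palustris, Anas_giganteus, Canis_niger, Cercopithecus_montanus, Corvus_palustris, Cuon_nanus, Enhydra_sapiens, Fagus_giganteus, Kluyveromyces_maculatus, Meleagris_rubra, Nomascus_borealis, Saccharomyces_rubra, Turdus_domesticus, Urocyon_vulgaris, Zea_vulgaris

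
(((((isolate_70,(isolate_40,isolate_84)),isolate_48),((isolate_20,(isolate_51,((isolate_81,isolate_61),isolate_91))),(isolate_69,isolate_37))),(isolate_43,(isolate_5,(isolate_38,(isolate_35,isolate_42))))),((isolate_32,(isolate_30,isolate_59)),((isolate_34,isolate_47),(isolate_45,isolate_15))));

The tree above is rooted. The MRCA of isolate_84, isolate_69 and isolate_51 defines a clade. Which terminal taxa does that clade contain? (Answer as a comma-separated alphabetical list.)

isolate_20, isolate_37, isolate_40, isolate_48, isolate_51, isolate_61, isolate_69, isolate_70, isolate_81, isolate_84, isolate_91

Tracing isolate_84: it sits inside (isolate_40,isolate_84).
Tracing isolate_69: it sits inside (isolate_69,isolate_37).
Tracing isolate_51: it sits inside (isolate_51,((isolate_81,isolate_61),isolate_91)).
The smallest clade enclosing all 3 is (((isolate_70,(isolate_40,isolate_84)),isolate_48),((isolate_20,(isolate_51,((isolate_81,isolate_61),isolate_91))),(isolate_69,isolate_37))); the answer is its 11 terminal taxa in alphabetical order.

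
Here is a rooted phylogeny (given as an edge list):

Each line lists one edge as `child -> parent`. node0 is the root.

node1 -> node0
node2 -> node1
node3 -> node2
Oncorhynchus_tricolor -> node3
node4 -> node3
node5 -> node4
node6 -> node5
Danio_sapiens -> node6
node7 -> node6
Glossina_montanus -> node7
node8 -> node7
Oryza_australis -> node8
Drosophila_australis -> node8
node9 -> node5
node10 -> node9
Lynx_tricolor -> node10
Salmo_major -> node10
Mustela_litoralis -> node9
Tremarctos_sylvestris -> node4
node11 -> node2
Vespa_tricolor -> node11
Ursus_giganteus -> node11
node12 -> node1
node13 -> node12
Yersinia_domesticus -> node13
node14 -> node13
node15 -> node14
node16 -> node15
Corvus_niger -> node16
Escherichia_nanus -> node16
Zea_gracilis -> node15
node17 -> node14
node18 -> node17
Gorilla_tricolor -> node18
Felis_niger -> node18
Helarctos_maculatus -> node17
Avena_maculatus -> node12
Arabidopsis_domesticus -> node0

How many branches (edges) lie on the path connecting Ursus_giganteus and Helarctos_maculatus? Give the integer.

The MRCA of Ursus_giganteus and Helarctos_maculatus is the node subtending (((Oncorhynchus_tricolor,(((Danio_sapiens,(Glossina_montanus,(Oryza_australis,Drosophila_australis))),((Lynx_tricolor,Salmo_major),Mustela_litoralis)),Tremarctos_sylvestris)),(Vespa_tricolor,Ursus_giganteus)),((Yersinia_domesticus,(((Corvus_niger,Escherichia_nanus),Zea_gracilis),((Gorilla_tricolor,Felis_niger),Helarctos_maculatus))),Avena_maculatus)).
From Ursus_giganteus up to that node: 3 branches. From Helarctos_maculatus up to the same node: 5 branches. Total: 3 + 5 = 8.

8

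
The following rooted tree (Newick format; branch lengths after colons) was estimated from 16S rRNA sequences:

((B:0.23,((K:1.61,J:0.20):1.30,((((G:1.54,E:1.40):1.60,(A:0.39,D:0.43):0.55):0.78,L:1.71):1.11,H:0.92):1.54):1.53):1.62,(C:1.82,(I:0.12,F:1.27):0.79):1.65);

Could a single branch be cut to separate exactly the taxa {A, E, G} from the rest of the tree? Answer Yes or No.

The MRCA of the listed taxa subtends ((G,E),(A,D)).
That clade also contains D, which is not in the proposed group, so the group is not monophyletic.

No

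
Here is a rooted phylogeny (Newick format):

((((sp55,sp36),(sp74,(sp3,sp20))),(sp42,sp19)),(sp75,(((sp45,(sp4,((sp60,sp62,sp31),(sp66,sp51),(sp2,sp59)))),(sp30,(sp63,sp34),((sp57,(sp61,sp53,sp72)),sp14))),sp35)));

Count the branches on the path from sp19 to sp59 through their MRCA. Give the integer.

The MRCA of sp19 and sp59 is the root of the tree.
From sp19 up to that node: 3 branches. From sp59 up to the same node: 8 branches. Total: 3 + 8 = 11.

11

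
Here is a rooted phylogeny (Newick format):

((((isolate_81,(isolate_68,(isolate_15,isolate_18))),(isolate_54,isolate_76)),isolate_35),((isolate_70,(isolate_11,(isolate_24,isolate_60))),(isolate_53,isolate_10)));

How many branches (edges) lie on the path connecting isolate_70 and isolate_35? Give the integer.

The MRCA of isolate_70 and isolate_35 is the root of the tree.
From isolate_70 up to that node: 3 branches. From isolate_35 up to the same node: 2 branches. Total: 3 + 2 = 5.

5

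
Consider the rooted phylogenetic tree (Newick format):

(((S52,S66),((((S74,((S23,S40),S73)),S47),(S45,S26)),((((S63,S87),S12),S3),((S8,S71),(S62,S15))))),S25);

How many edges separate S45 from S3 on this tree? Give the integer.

The MRCA of S45 and S3 is the node subtending ((((S74,((S23,S40),S73)),S47),(S45,S26)),((((S63,S87),S12),S3),((S8,S71),(S62,S15)))).
From S45 up to that node: 3 branches. From S3 up to the same node: 3 branches. Total: 3 + 3 = 6.

6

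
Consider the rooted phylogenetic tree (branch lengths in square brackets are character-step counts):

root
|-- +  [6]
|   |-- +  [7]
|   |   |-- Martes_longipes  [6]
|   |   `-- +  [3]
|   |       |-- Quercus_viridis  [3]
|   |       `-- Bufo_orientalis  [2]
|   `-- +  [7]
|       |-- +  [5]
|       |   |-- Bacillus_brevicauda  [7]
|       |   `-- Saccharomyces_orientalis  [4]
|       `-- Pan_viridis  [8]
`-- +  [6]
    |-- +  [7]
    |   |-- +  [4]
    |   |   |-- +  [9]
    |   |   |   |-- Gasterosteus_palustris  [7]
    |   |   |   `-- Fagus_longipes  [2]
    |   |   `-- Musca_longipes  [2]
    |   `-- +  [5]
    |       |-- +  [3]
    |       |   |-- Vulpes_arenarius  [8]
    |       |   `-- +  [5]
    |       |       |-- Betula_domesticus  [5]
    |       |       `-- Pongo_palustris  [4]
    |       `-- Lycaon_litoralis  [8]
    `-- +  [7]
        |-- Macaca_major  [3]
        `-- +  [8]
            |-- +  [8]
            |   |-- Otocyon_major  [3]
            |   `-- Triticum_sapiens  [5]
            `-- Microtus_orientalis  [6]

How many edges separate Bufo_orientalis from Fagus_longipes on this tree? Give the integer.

9

The MRCA of Bufo_orientalis and Fagus_longipes is the root of the tree.
From Bufo_orientalis up to that node: 4 branches. From Fagus_longipes up to the same node: 5 branches. Total: 4 + 5 = 9.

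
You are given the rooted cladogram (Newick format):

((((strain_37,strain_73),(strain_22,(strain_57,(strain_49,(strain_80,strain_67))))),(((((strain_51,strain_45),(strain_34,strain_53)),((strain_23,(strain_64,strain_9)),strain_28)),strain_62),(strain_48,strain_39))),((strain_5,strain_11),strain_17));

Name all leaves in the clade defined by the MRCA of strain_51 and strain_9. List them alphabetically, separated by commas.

Tracing strain_51: it sits inside (strain_51,strain_45).
Tracing strain_9: it sits inside (strain_64,strain_9).
The smallest clade enclosing both is (((strain_51,strain_45),(strain_34,strain_53)),((strain_23,(strain_64,strain_9)),strain_28)); the answer is its 8 terminal taxa in alphabetical order.

strain_23, strain_28, strain_34, strain_45, strain_51, strain_53, strain_64, strain_9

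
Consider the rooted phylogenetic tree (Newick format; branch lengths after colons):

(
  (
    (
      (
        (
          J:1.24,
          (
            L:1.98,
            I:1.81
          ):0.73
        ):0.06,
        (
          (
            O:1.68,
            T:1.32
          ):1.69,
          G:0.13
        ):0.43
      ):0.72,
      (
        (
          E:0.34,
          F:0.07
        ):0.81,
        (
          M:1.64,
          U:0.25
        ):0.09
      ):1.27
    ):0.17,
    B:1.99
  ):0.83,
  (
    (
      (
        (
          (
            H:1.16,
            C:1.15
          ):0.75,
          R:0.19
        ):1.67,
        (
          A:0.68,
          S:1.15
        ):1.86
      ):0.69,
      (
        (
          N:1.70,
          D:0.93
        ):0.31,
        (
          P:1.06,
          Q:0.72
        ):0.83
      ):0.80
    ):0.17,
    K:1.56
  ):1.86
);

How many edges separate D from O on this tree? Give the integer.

11

The MRCA of D and O is the root of the tree.
From D up to that node: 5 branches. From O up to the same node: 6 branches. Total: 5 + 6 = 11.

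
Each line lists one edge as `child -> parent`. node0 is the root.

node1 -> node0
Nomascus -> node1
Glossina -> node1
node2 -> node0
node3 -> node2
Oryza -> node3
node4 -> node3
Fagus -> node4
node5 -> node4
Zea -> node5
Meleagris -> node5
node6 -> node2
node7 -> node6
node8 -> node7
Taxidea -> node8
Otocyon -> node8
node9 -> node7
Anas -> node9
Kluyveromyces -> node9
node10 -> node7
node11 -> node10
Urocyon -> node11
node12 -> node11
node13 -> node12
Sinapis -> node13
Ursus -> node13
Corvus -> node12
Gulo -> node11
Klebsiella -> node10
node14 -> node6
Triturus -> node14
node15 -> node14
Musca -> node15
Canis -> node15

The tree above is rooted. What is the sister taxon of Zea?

Meleagris

Zea attaches to the tree at the node subtending (Zea,Meleagris).
The other lineage descending from that same node — the sister group — is the single tip Meleagris.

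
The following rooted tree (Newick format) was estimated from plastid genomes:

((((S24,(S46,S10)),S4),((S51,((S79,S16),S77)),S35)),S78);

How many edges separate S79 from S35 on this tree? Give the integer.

5

The MRCA of S79 and S35 is the node subtending ((S51,((S79,S16),S77)),S35).
From S79 up to that node: 4 branches. From S35 up to the same node: 1 branch. Total: 4 + 1 = 5.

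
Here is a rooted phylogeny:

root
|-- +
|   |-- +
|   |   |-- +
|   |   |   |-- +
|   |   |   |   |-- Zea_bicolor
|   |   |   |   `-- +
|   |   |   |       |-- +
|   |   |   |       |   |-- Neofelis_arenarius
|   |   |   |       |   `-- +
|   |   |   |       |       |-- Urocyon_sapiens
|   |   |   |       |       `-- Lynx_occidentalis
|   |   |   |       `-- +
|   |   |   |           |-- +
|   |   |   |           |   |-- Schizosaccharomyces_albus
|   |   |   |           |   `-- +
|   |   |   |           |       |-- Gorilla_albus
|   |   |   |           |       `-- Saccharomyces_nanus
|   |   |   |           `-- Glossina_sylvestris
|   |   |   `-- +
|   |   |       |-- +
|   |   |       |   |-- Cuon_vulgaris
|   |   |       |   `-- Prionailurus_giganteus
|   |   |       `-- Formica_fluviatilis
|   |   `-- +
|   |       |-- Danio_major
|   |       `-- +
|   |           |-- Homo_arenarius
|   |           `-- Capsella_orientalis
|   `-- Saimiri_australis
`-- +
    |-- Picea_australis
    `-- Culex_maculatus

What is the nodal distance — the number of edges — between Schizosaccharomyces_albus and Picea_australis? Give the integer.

10

The MRCA of Schizosaccharomyces_albus and Picea_australis is the root of the tree.
From Schizosaccharomyces_albus up to that node: 8 branches. From Picea_australis up to the same node: 2 branches. Total: 8 + 2 = 10.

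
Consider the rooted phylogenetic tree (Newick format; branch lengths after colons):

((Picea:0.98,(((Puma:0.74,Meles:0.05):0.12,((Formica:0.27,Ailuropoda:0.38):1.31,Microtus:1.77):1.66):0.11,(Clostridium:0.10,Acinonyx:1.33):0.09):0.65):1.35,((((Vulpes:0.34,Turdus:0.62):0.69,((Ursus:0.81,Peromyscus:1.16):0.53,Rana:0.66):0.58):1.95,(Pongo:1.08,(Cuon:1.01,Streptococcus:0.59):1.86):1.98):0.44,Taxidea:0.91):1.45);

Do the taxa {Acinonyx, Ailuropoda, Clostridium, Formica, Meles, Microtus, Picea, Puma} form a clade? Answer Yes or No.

Yes

The most recent common ancestor of these taxa subtends (Picea,(((Puma,Meles),((Formica,Ailuropoda),Microtus)),(Clostridium,Acinonyx))).
That clade has exactly 8 tips — every listed taxon and nothing else — so the group is monophyletic.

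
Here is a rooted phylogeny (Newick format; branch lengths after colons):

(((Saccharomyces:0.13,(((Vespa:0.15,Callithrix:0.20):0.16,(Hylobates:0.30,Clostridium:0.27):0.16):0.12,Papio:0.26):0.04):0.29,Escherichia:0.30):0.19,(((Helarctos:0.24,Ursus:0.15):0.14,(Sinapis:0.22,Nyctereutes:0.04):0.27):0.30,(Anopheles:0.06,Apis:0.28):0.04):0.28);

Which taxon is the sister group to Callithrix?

Vespa

Callithrix attaches to the tree at the node subtending (Vespa,Callithrix).
The other lineage descending from that same node — the sister group — is the single tip Vespa.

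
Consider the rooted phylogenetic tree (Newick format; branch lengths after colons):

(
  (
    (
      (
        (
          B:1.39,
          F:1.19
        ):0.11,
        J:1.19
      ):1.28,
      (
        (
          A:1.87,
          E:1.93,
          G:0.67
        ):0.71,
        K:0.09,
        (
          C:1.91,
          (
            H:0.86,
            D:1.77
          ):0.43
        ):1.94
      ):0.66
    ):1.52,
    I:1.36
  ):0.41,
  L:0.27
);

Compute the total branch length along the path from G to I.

4.92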